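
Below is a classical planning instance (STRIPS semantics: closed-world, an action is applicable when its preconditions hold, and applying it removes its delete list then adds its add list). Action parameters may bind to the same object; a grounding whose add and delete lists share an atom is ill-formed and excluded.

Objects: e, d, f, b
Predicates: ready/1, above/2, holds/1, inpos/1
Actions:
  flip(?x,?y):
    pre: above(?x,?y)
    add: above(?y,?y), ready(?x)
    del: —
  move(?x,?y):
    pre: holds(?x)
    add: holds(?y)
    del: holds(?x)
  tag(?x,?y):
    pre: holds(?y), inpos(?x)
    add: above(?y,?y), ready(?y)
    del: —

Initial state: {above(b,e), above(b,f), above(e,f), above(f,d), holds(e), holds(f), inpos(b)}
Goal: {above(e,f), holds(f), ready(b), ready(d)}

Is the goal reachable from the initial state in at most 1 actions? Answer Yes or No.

1. flip(f,d)  →  {above(b,e), above(b,f), above(d,d), above(e,f), above(f,d), holds(e), holds(f), inpos(b), ready(f)}
2. flip(d,d)  →  {above(b,e), above(b,f), above(d,d), above(e,f), above(f,d), holds(e), holds(f), inpos(b), ready(d), ready(f)}
3. flip(b,e)  →  {above(b,e), above(b,f), above(d,d), above(e,e), above(e,f), above(f,d), holds(e), holds(f), inpos(b), ready(b), ready(d), ready(f)}
optimal plan length = 3; 3 > 1

No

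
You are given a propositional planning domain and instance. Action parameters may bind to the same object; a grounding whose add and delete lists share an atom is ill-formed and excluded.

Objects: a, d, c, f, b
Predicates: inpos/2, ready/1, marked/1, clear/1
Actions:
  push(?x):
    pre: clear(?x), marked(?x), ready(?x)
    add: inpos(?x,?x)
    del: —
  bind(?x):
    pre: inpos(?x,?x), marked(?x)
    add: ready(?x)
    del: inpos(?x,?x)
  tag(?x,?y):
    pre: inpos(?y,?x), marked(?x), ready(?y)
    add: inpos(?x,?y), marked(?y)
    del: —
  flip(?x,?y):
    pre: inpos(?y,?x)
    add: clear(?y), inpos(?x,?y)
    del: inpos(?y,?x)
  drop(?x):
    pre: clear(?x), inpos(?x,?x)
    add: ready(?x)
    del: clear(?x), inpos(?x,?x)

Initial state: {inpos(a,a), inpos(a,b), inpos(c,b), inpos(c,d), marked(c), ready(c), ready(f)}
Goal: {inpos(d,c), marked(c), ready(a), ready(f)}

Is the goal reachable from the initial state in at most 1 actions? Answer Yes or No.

1. flip(d,c)  →  {clear(c), inpos(a,a), inpos(a,b), inpos(c,b), inpos(d,c), marked(c), ready(c), ready(f)}
2. flip(b,a)  →  {clear(a), clear(c), inpos(a,a), inpos(b,a), inpos(c,b), inpos(d,c), marked(c), ready(c), ready(f)}
3. drop(a)  →  {clear(c), inpos(b,a), inpos(c,b), inpos(d,c), marked(c), ready(a), ready(c), ready(f)}
optimal plan length = 3; 3 > 1

No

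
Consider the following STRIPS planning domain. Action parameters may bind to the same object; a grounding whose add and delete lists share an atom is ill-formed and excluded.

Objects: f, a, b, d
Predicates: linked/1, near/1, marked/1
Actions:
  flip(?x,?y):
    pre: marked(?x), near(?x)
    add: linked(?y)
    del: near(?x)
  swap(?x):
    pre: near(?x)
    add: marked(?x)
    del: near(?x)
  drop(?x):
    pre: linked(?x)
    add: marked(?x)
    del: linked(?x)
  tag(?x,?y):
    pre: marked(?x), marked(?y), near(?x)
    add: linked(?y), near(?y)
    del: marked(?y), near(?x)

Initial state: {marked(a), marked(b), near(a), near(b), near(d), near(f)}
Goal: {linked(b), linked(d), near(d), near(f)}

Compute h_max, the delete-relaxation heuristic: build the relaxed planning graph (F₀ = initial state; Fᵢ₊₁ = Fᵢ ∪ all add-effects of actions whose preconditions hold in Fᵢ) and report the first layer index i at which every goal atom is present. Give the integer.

F0 = init (6 atoms)
F1 = F0 ∪ {linked(a), linked(b), linked(d), linked(f), marked(d), marked(f)}  (12 atoms)
goal ⊆ F1  ⇒  h_max = 1

1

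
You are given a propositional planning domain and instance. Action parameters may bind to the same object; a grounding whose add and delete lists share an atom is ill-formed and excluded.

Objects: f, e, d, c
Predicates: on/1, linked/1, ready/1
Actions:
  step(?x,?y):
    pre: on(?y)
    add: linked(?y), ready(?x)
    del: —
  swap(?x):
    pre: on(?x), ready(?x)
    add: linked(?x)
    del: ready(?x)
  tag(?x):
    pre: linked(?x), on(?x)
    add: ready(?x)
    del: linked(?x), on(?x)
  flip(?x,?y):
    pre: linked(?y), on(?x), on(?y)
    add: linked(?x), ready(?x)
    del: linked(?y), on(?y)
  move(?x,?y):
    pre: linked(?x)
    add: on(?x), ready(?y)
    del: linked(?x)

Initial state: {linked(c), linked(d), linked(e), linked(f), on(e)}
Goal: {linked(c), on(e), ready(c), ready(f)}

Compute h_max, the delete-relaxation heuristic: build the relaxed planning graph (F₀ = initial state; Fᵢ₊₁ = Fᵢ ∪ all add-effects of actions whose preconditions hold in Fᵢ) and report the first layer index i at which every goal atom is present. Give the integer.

1

F0 = init (5 atoms)
F1 = F0 ∪ {on(c), on(d), on(f), ready(c), ready(d), ready(e), ready(f)}  (12 atoms)
goal ⊆ F1  ⇒  h_max = 1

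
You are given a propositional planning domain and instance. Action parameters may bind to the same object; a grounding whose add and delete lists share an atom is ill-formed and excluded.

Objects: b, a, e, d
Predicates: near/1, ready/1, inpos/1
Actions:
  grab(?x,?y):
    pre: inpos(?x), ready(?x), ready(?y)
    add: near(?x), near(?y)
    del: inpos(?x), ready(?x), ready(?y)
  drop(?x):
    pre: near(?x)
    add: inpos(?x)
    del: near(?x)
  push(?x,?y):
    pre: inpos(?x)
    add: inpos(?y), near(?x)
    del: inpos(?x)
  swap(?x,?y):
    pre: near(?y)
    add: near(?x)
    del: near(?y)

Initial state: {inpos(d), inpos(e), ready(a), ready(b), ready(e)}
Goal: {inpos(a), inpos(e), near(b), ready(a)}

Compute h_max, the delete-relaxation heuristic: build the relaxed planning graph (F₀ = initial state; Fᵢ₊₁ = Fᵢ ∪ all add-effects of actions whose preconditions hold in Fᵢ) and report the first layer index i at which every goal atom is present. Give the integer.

F0 = init (5 atoms)
F1 = F0 ∪ {inpos(a), inpos(b), near(a), near(b), near(d), near(e)}  (11 atoms)
goal ⊆ F1  ⇒  h_max = 1

1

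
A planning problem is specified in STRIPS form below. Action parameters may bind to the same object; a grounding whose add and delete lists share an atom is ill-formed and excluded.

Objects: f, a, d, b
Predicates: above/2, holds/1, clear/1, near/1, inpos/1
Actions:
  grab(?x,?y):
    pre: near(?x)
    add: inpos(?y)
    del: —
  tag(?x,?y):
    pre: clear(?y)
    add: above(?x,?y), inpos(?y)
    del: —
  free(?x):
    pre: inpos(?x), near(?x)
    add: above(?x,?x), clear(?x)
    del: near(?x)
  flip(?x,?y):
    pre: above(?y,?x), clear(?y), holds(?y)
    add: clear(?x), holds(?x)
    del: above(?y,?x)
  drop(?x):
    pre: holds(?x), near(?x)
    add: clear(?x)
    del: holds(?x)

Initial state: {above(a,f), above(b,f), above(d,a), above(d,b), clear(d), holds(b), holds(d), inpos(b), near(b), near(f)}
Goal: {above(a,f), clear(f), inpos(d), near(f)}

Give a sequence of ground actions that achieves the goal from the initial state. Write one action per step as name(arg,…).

grab(f,d); free(b); flip(f,b)

1. grab(f,d)  →  {above(a,f), above(b,f), above(d,a), above(d,b), clear(d), holds(b), holds(d), inpos(b), inpos(d), near(b), near(f)}
2. free(b)  →  {above(a,f), above(b,b), above(b,f), above(d,a), above(d,b), clear(b), clear(d), holds(b), holds(d), inpos(b), inpos(d), near(f)}
3. flip(f,b)  →  {above(a,f), above(b,b), above(d,a), above(d,b), clear(b), clear(d), clear(f), holds(b), holds(d), holds(f), inpos(b), inpos(d), near(f)}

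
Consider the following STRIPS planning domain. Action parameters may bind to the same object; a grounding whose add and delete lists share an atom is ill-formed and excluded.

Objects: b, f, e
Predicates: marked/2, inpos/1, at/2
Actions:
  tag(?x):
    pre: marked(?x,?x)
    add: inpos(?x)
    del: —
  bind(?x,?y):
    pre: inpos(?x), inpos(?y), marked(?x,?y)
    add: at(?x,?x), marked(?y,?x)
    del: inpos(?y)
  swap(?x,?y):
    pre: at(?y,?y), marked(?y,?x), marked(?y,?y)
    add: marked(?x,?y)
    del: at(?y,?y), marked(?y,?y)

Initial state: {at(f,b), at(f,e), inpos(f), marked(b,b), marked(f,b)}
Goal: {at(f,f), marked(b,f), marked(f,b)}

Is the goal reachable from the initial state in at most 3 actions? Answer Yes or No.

Yes

1. tag(b)  →  {at(f,b), at(f,e), inpos(b), inpos(f), marked(b,b), marked(f,b)}
2. bind(f,b)  →  {at(f,b), at(f,e), at(f,f), inpos(f), marked(b,b), marked(b,f), marked(f,b)}
optimal plan length = 2; 2 ≤ 3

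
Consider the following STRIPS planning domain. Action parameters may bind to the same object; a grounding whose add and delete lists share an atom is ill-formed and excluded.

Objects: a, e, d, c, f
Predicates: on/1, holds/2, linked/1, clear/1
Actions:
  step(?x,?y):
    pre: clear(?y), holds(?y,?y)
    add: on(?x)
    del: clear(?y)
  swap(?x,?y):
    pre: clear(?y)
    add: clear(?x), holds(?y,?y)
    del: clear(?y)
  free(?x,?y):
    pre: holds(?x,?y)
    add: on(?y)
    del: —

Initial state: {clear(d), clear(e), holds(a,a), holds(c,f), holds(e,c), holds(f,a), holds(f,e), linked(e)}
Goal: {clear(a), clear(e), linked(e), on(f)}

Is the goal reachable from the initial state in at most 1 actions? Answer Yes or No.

1. swap(a,d)  →  {clear(a), clear(e), holds(a,a), holds(c,f), holds(d,d), holds(e,c), holds(f,a), holds(f,e), linked(e)}
2. free(c,f)  →  {clear(a), clear(e), holds(a,a), holds(c,f), holds(d,d), holds(e,c), holds(f,a), holds(f,e), linked(e), on(f)}
optimal plan length = 2; 2 > 1

No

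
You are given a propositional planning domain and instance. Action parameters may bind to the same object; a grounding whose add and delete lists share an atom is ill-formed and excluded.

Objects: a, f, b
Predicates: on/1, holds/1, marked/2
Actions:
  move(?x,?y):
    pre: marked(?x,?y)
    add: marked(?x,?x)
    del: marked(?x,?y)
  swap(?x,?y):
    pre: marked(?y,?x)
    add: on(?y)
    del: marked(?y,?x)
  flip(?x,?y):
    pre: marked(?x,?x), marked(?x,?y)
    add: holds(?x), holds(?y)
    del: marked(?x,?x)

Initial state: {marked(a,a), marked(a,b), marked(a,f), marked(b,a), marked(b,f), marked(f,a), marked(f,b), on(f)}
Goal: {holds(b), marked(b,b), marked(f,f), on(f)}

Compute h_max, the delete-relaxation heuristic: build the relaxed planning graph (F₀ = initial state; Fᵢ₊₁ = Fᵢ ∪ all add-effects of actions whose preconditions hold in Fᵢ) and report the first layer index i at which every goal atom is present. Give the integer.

1

F0 = init (8 atoms)
F1 = F0 ∪ {holds(a), holds(b), holds(f), marked(b,b), marked(f,f), on(a), on(b)}  (15 atoms)
goal ⊆ F1  ⇒  h_max = 1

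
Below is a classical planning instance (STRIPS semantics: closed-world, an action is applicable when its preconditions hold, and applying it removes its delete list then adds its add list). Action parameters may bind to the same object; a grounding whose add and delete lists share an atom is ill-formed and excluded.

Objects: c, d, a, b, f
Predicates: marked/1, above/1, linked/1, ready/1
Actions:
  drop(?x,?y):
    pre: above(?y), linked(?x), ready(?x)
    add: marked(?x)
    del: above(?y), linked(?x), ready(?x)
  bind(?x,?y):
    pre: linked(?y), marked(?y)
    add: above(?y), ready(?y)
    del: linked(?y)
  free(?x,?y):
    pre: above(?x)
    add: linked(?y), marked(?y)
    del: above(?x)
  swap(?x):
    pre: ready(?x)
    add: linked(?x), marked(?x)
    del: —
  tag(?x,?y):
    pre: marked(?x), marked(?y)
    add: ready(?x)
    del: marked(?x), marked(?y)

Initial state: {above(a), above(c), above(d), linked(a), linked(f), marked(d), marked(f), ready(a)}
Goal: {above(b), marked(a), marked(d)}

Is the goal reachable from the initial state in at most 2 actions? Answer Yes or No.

No

1. drop(a,c)  →  {above(a), above(d), linked(f), marked(a), marked(d), marked(f)}
2. free(d,b)  →  {above(a), linked(b), linked(f), marked(a), marked(b), marked(d), marked(f)}
3. bind(c,b)  →  {above(a), above(b), linked(f), marked(a), marked(b), marked(d), marked(f), ready(b)}
optimal plan length = 3; 3 > 2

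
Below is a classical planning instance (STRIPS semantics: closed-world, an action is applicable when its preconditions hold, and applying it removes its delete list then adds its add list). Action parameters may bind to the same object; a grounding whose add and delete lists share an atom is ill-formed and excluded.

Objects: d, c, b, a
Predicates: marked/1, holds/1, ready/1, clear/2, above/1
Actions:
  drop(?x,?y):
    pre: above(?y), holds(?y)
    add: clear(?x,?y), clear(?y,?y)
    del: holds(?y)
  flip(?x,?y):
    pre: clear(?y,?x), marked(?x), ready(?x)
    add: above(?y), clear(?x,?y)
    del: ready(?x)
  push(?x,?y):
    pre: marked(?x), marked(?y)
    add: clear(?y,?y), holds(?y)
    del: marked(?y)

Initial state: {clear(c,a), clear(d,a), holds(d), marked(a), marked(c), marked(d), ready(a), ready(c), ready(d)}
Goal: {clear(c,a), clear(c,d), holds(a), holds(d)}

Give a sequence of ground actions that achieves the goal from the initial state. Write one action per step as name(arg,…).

1. flip(a,d)  →  {above(d), clear(a,d), clear(c,a), clear(d,a), holds(d), marked(a), marked(c), marked(d), ready(c), ready(d)}
2. drop(c,d)  →  {above(d), clear(a,d), clear(c,a), clear(c,d), clear(d,a), clear(d,d), marked(a), marked(c), marked(d), ready(c), ready(d)}
3. push(d,d)  →  {above(d), clear(a,d), clear(c,a), clear(c,d), clear(d,a), clear(d,d), holds(d), marked(a), marked(c), ready(c), ready(d)}
4. push(c,a)  →  {above(d), clear(a,a), clear(a,d), clear(c,a), clear(c,d), clear(d,a), clear(d,d), holds(a), holds(d), marked(c), ready(c), ready(d)}

flip(a,d); drop(c,d); push(d,d); push(c,a)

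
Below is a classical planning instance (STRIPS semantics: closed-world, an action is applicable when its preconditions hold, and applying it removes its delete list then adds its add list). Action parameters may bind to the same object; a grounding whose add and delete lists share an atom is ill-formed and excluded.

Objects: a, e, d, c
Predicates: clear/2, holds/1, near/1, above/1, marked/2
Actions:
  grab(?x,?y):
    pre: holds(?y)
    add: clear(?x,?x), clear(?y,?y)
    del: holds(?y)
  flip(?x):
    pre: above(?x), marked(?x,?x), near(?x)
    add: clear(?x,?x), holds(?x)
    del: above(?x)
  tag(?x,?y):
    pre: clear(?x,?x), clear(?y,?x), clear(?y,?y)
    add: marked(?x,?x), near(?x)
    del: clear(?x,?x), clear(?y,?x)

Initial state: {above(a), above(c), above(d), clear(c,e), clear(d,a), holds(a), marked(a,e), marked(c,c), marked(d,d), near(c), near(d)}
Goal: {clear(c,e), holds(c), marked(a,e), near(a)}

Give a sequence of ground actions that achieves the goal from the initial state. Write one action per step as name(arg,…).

1. grab(a,a)  →  {above(a), above(c), above(d), clear(a,a), clear(c,e), clear(d,a), marked(a,e), marked(c,c), marked(d,d), near(c), near(d)}
2. flip(c)  →  {above(a), above(d), clear(a,a), clear(c,c), clear(c,e), clear(d,a), holds(c), marked(a,e), marked(c,c), marked(d,d), near(c), near(d)}
3. tag(a,a)  →  {above(a), above(d), clear(c,c), clear(c,e), clear(d,a), holds(c), marked(a,a), marked(a,e), marked(c,c), marked(d,d), near(a), near(c), near(d)}

grab(a,a); flip(c); tag(a,a)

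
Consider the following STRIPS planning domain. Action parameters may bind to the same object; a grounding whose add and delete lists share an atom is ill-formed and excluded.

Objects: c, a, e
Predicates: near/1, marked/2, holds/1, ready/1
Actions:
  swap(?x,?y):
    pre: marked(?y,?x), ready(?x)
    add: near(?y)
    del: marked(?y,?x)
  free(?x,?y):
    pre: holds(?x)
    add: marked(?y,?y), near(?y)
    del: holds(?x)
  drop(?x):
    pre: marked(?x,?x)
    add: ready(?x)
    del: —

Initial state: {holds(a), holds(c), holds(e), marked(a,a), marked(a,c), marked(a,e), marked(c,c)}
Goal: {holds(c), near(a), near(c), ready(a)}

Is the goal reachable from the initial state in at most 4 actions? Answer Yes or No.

1. free(a,c)  →  {holds(c), holds(e), marked(a,a), marked(a,c), marked(a,e), marked(c,c), near(c)}
2. free(e,a)  →  {holds(c), marked(a,a), marked(a,c), marked(a,e), marked(c,c), near(a), near(c)}
3. drop(a)  →  {holds(c), marked(a,a), marked(a,c), marked(a,e), marked(c,c), near(a), near(c), ready(a)}
optimal plan length = 3; 3 ≤ 4

Yes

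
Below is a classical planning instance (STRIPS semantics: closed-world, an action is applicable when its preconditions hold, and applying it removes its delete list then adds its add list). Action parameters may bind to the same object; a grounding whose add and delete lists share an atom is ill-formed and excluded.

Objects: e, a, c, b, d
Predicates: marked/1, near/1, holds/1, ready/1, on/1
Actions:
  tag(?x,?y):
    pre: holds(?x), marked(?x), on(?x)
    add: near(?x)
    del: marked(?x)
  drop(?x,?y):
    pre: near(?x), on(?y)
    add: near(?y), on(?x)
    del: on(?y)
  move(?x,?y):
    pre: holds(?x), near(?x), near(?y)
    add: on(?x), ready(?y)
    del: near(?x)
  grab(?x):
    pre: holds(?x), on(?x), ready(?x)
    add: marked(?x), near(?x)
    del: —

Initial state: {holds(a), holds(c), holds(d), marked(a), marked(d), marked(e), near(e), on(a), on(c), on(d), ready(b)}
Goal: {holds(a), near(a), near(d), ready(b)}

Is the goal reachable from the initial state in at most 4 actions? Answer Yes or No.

1. tag(a,e)  →  {holds(a), holds(c), holds(d), marked(d), marked(e), near(a), near(e), on(a), on(c), on(d), ready(b)}
2. tag(d,e)  →  {holds(a), holds(c), holds(d), marked(e), near(a), near(d), near(e), on(a), on(c), on(d), ready(b)}
optimal plan length = 2; 2 ≤ 4

Yes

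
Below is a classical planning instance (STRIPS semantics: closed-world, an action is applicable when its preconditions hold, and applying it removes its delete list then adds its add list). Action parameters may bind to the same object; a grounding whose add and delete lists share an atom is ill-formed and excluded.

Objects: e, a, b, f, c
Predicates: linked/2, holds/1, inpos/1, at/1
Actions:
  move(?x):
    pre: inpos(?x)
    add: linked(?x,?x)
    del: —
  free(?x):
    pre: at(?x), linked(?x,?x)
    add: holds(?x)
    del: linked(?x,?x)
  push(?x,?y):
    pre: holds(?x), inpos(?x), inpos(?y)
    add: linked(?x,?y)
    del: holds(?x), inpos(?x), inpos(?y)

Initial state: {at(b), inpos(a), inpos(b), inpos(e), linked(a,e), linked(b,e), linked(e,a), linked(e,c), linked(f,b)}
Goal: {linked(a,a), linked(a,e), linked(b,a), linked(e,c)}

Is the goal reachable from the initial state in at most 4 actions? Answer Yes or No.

1. move(a)  →  {at(b), inpos(a), inpos(b), inpos(e), linked(a,a), linked(a,e), linked(b,e), linked(e,a), linked(e,c), linked(f,b)}
2. move(b)  →  {at(b), inpos(a), inpos(b), inpos(e), linked(a,a), linked(a,e), linked(b,b), linked(b,e), linked(e,a), linked(e,c), linked(f,b)}
3. free(b)  →  {at(b), holds(b), inpos(a), inpos(b), inpos(e), linked(a,a), linked(a,e), linked(b,e), linked(e,a), linked(e,c), linked(f,b)}
4. push(b,a)  →  {at(b), inpos(e), linked(a,a), linked(a,e), linked(b,a), linked(b,e), linked(e,a), linked(e,c), linked(f,b)}
optimal plan length = 4; 4 ≤ 4

Yes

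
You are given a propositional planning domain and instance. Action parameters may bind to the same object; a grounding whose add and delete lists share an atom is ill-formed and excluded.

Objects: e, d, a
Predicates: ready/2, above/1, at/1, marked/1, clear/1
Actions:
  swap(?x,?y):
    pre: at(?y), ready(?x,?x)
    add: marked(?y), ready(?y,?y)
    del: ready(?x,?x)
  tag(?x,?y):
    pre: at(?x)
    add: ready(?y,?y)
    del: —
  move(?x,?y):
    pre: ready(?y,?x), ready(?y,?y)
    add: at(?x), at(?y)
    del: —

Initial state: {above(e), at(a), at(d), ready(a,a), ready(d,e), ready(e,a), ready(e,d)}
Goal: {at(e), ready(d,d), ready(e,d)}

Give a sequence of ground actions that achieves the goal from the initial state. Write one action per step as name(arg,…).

1. swap(a,d)  →  {above(e), at(a), at(d), marked(d), ready(d,d), ready(d,e), ready(e,a), ready(e,d)}
2. move(e,d)  →  {above(e), at(a), at(d), at(e), marked(d), ready(d,d), ready(d,e), ready(e,a), ready(e,d)}

swap(a,d); move(e,d)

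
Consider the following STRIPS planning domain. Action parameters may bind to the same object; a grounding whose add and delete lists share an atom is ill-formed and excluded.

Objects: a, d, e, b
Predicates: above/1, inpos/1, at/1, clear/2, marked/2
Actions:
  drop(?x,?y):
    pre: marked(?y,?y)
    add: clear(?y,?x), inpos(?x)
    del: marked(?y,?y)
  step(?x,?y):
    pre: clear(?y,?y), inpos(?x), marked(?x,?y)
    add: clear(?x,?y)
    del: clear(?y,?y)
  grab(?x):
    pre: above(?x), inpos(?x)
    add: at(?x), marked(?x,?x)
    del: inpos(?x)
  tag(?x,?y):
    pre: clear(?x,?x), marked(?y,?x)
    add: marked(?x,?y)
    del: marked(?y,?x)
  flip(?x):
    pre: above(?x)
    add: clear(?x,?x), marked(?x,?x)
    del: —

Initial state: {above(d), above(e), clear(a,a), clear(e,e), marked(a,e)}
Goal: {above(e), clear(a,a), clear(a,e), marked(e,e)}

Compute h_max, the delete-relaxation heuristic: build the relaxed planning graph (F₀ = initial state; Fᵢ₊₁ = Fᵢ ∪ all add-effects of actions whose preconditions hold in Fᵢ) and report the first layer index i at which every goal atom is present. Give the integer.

3

F0 = init (5 atoms)
F1 = F0 ∪ {clear(d,d), marked(d,d), marked(e,a), marked(e,e)}  (9 atoms)
F2 = F1 ∪ {clear(d,a), clear(d,b), clear(d,e), clear(e,a), clear(e,b), clear(e,d), inpos(a), inpos(b), inpos(d), inpos(e)}  (19 atoms)
F3 = F2 ∪ {at(d), at(e), clear(a,e)}  (22 atoms)
goal ⊆ F3  ⇒  h_max = 3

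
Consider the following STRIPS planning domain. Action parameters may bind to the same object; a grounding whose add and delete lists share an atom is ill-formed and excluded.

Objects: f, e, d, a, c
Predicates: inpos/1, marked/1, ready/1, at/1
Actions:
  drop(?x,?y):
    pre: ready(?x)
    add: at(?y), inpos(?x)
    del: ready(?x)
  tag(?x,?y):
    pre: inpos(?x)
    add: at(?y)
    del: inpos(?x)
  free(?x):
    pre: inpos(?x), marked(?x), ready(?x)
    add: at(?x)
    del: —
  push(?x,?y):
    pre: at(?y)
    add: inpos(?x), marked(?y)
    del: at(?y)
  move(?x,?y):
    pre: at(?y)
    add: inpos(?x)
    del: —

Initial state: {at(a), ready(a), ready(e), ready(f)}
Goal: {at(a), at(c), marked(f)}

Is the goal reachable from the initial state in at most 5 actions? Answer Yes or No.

Yes

1. drop(f,f)  →  {at(a), at(f), inpos(f), ready(a), ready(e)}
2. drop(e,c)  →  {at(a), at(c), at(f), inpos(e), inpos(f), ready(a)}
3. push(f,f)  →  {at(a), at(c), inpos(e), inpos(f), marked(f), ready(a)}
optimal plan length = 3; 3 ≤ 5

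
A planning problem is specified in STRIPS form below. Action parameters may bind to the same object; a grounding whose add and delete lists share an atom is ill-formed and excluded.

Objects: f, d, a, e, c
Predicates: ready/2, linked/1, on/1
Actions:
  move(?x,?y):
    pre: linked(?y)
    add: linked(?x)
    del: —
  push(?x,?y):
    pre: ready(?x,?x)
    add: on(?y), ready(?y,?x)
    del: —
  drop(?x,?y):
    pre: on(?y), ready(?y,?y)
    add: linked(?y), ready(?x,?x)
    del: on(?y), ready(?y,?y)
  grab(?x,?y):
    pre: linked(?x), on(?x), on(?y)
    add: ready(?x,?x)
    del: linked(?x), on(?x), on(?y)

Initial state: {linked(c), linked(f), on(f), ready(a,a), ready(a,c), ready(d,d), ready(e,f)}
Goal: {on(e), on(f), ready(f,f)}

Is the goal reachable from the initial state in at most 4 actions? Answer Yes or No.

1. push(d,d)  →  {linked(c), linked(f), on(d), on(f), ready(a,a), ready(a,c), ready(d,d), ready(e,f)}
2. push(d,e)  →  {linked(c), linked(f), on(d), on(e), on(f), ready(a,a), ready(a,c), ready(d,d), ready(e,d), ready(e,f)}
3. drop(f,d)  →  {linked(c), linked(d), linked(f), on(e), on(f), ready(a,a), ready(a,c), ready(e,d), ready(e,f), ready(f,f)}
optimal plan length = 3; 3 ≤ 4

Yes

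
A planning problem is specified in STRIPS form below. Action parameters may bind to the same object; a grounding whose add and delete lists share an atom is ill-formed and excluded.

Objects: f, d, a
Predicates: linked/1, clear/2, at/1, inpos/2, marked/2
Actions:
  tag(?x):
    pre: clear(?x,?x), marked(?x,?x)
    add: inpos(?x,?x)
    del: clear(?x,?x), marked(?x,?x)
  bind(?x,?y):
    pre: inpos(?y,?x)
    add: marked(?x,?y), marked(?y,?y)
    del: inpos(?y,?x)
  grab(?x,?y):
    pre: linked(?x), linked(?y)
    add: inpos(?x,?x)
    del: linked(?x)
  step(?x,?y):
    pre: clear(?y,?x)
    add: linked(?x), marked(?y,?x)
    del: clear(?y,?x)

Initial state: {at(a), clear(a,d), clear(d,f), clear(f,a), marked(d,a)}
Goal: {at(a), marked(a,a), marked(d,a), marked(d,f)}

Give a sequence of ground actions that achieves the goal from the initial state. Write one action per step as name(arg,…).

step(f,d); step(a,f); grab(a,f); bind(a,a)

1. step(f,d)  →  {at(a), clear(a,d), clear(f,a), linked(f), marked(d,a), marked(d,f)}
2. step(a,f)  →  {at(a), clear(a,d), linked(a), linked(f), marked(d,a), marked(d,f), marked(f,a)}
3. grab(a,f)  →  {at(a), clear(a,d), inpos(a,a), linked(f), marked(d,a), marked(d,f), marked(f,a)}
4. bind(a,a)  →  {at(a), clear(a,d), linked(f), marked(a,a), marked(d,a), marked(d,f), marked(f,a)}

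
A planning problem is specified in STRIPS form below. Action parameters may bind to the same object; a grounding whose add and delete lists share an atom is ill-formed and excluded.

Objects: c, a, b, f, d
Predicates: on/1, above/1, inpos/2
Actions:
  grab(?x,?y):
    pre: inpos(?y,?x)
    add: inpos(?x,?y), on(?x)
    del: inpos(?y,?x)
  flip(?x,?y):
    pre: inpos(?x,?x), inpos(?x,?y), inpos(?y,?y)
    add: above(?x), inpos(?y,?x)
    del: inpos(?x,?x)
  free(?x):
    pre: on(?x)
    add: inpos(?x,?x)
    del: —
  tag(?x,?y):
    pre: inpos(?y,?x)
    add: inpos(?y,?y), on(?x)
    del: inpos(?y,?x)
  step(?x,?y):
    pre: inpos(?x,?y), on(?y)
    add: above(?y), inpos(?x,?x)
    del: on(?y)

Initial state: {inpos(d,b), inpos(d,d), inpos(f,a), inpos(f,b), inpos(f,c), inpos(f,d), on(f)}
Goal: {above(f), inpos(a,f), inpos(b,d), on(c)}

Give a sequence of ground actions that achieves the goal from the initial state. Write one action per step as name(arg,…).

grab(c,f); grab(a,f); grab(b,d); step(c,f)

1. grab(c,f)  →  {inpos(c,f), inpos(d,b), inpos(d,d), inpos(f,a), inpos(f,b), inpos(f,d), on(c), on(f)}
2. grab(a,f)  →  {inpos(a,f), inpos(c,f), inpos(d,b), inpos(d,d), inpos(f,b), inpos(f,d), on(a), on(c), on(f)}
3. grab(b,d)  →  {inpos(a,f), inpos(b,d), inpos(c,f), inpos(d,d), inpos(f,b), inpos(f,d), on(a), on(b), on(c), on(f)}
4. step(c,f)  →  {above(f), inpos(a,f), inpos(b,d), inpos(c,c), inpos(c,f), inpos(d,d), inpos(f,b), inpos(f,d), on(a), on(b), on(c)}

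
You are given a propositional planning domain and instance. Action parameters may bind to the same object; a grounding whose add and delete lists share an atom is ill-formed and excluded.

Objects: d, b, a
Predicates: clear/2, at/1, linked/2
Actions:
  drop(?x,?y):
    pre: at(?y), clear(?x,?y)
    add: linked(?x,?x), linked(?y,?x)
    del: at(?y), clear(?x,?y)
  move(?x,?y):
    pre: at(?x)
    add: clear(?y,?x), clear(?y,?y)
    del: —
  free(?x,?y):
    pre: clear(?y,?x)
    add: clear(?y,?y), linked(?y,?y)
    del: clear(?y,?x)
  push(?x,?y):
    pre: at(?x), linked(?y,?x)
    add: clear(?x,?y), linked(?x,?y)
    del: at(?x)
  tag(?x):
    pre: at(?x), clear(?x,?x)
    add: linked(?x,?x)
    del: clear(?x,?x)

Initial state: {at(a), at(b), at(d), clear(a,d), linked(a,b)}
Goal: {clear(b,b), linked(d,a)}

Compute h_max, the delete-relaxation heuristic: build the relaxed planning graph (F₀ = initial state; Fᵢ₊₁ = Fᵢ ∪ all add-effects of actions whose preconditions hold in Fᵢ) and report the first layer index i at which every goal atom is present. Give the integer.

1

F0 = init (5 atoms)
F1 = F0 ∪ {clear(a,a), clear(a,b), clear(b,a), clear(b,b), clear(b,d), clear(d,a), clear(d,b), clear(d,d), linked(a,a), linked(b,a), linked(d,a)}  (16 atoms)
goal ⊆ F1  ⇒  h_max = 1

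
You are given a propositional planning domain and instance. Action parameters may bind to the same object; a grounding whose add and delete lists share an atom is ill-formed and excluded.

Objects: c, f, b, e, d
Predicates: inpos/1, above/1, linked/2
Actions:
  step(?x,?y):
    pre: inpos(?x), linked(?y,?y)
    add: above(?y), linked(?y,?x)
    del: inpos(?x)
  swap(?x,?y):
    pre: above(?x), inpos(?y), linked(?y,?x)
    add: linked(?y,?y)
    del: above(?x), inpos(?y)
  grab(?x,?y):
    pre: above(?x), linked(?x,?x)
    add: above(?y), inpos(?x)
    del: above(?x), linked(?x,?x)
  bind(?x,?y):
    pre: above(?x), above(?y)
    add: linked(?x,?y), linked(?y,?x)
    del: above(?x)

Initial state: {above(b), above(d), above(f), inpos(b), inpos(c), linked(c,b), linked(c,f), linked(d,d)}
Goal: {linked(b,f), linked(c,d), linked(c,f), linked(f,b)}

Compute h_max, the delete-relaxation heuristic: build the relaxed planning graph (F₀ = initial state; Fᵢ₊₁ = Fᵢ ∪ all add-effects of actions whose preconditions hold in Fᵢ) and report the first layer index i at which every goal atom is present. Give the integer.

F0 = init (8 atoms)
F1 = F0 ∪ {above(c), above(e), inpos(d), linked(b,b), linked(b,d), linked(b,f), linked(c,c), linked(d,b), linked(d,c), linked(d,f), linked(f,b), linked(f,d), linked(f,f)}  (21 atoms)
F2 = F1 ∪ {inpos(f), linked(b,c), linked(b,e), linked(c,d), linked(c,e), linked(d,e), linked(e,b), linked(e,c), linked(e,d), linked(e,e), linked(e,f), linked(f,c), linked(f,e)}  (34 atoms)
goal ⊆ F2  ⇒  h_max = 2

2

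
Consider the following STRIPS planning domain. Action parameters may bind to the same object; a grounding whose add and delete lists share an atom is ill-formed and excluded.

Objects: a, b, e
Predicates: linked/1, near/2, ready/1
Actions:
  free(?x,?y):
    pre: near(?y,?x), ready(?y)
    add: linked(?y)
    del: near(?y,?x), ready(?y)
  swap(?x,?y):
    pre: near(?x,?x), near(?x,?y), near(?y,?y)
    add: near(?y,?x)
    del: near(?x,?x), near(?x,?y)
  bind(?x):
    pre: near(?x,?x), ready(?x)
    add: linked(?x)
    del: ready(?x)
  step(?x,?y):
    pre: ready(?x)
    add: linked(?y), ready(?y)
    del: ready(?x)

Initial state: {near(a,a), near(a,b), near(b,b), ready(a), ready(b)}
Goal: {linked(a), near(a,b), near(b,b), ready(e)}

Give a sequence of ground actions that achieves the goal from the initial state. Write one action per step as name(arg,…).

1. free(a,a)  →  {linked(a), near(a,b), near(b,b), ready(b)}
2. step(b,e)  →  {linked(a), linked(e), near(a,b), near(b,b), ready(e)}

free(a,a); step(b,e)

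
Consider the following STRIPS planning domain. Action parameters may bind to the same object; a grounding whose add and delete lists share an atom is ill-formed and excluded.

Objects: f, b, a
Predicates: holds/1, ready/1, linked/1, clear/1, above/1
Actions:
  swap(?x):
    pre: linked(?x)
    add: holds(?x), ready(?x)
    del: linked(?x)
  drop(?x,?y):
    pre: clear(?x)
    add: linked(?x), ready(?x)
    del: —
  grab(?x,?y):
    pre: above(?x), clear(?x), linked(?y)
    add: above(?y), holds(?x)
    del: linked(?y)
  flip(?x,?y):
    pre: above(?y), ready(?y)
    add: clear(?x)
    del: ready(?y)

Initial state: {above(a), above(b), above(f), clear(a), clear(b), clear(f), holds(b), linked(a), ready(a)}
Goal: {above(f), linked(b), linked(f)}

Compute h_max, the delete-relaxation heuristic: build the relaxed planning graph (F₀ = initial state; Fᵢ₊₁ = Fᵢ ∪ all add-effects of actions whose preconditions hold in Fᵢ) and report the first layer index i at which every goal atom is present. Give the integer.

F0 = init (9 atoms)
F1 = F0 ∪ {holds(a), holds(f), linked(b), linked(f), ready(b), ready(f)}  (15 atoms)
goal ⊆ F1  ⇒  h_max = 1

1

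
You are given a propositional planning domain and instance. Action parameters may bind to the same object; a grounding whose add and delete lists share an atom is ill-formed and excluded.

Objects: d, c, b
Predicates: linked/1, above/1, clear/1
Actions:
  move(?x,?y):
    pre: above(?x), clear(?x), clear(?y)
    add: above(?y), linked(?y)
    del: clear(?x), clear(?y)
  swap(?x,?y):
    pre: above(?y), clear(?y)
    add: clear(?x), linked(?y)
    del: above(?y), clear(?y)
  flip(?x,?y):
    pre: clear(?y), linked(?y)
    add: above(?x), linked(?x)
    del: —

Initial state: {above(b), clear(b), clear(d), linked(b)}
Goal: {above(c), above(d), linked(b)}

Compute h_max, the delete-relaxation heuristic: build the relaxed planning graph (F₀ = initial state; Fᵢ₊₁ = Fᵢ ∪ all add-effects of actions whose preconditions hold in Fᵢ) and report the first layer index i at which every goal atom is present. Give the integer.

1

F0 = init (4 atoms)
F1 = F0 ∪ {above(c), above(d), clear(c), linked(c), linked(d)}  (9 atoms)
goal ⊆ F1  ⇒  h_max = 1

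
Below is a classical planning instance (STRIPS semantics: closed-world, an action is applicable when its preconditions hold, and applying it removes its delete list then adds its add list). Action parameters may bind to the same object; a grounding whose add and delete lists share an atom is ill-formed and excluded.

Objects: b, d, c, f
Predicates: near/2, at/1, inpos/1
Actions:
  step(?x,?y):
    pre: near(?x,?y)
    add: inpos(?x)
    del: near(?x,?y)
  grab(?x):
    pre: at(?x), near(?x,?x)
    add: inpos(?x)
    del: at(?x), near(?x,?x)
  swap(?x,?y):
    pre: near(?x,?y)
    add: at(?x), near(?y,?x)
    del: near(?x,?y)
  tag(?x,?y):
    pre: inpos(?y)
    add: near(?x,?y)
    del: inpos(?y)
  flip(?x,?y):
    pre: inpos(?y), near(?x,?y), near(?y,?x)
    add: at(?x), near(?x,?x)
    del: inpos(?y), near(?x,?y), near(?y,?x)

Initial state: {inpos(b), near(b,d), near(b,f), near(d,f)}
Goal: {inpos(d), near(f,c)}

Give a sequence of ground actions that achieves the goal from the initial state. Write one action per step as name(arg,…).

step(d,f); tag(c,b); step(c,b); tag(f,c)

1. step(d,f)  →  {inpos(b), inpos(d), near(b,d), near(b,f)}
2. tag(c,b)  →  {inpos(d), near(b,d), near(b,f), near(c,b)}
3. step(c,b)  →  {inpos(c), inpos(d), near(b,d), near(b,f)}
4. tag(f,c)  →  {inpos(d), near(b,d), near(b,f), near(f,c)}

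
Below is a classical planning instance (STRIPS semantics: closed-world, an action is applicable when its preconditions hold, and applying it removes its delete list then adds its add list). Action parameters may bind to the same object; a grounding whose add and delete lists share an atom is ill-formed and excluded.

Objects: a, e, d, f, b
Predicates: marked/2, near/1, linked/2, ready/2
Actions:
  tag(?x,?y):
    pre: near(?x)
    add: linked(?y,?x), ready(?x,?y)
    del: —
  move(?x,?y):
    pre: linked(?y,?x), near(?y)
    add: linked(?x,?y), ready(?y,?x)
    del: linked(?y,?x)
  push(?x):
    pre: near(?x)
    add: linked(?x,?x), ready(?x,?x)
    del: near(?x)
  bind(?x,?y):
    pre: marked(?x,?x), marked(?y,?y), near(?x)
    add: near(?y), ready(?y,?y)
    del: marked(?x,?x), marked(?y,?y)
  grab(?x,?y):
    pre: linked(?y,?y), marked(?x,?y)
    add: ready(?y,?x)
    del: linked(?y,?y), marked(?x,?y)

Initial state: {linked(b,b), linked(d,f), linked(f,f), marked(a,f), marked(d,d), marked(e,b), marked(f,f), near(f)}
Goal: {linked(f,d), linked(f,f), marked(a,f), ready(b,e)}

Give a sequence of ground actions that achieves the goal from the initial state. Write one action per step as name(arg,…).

1. bind(f,d)  →  {linked(b,b), linked(d,f), linked(f,f), marked(a,f), marked(e,b), near(d), near(f), ready(d,d)}
2. tag(d,f)  →  {linked(b,b), linked(d,f), linked(f,d), linked(f,f), marked(a,f), marked(e,b), near(d), near(f), ready(d,d), ready(d,f)}
3. grab(e,b)  →  {linked(d,f), linked(f,d), linked(f,f), marked(a,f), near(d), near(f), ready(b,e), ready(d,d), ready(d,f)}

bind(f,d); tag(d,f); grab(e,b)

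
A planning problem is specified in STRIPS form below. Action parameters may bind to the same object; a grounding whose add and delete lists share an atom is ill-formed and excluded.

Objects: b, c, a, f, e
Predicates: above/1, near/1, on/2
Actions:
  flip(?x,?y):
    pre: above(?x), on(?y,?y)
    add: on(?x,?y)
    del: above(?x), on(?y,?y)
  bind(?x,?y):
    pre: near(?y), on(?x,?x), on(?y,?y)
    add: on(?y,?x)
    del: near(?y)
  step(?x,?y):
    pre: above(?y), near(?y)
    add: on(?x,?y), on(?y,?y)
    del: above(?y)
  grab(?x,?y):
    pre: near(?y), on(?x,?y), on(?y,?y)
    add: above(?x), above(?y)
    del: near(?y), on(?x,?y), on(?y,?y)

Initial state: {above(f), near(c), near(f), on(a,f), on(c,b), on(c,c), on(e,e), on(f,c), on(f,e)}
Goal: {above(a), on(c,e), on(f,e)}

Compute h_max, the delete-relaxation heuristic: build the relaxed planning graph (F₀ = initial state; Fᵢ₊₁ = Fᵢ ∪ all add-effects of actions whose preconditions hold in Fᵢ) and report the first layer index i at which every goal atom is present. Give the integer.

F0 = init (9 atoms)
F1 = F0 ∪ {above(c), on(b,f), on(c,e), on(c,f), on(e,f), on(f,f)}  (15 atoms)
F2 = F1 ∪ {above(a), above(b), above(e), on(a,c), on(b,c), on(e,c)}  (21 atoms)
goal ⊆ F2  ⇒  h_max = 2

2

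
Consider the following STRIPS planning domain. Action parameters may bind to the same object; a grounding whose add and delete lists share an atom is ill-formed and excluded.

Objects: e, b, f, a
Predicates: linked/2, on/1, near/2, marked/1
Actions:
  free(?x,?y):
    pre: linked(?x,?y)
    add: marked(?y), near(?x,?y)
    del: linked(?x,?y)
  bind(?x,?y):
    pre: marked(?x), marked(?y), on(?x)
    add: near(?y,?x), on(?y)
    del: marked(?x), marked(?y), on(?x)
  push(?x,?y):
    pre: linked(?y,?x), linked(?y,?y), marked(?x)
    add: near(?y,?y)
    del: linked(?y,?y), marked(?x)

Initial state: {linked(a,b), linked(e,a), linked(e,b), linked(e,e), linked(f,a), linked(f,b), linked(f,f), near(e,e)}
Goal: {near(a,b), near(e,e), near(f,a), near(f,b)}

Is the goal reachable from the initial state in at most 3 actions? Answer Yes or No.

Yes

1. free(f,b)  →  {linked(a,b), linked(e,a), linked(e,b), linked(e,e), linked(f,a), linked(f,f), marked(b), near(e,e), near(f,b)}
2. free(f,a)  →  {linked(a,b), linked(e,a), linked(e,b), linked(e,e), linked(f,f), marked(a), marked(b), near(e,e), near(f,a), near(f,b)}
3. free(a,b)  →  {linked(e,a), linked(e,b), linked(e,e), linked(f,f), marked(a), marked(b), near(a,b), near(e,e), near(f,a), near(f,b)}
optimal plan length = 3; 3 ≤ 3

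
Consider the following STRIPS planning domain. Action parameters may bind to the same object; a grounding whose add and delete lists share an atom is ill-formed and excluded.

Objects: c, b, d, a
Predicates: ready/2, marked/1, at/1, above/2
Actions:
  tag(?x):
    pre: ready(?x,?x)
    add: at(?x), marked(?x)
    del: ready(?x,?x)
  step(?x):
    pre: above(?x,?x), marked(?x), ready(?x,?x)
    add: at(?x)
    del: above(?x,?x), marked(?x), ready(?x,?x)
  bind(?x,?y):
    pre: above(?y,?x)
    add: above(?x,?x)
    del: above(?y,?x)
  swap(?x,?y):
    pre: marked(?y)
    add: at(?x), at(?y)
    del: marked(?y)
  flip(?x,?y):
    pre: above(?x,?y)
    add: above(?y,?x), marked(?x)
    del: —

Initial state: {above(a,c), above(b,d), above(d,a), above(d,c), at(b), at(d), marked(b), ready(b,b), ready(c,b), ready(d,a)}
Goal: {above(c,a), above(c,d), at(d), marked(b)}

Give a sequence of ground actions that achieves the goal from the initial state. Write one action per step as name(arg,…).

flip(d,c); flip(a,c)

1. flip(d,c)  →  {above(a,c), above(b,d), above(c,d), above(d,a), above(d,c), at(b), at(d), marked(b), marked(d), ready(b,b), ready(c,b), ready(d,a)}
2. flip(a,c)  →  {above(a,c), above(b,d), above(c,a), above(c,d), above(d,a), above(d,c), at(b), at(d), marked(a), marked(b), marked(d), ready(b,b), ready(c,b), ready(d,a)}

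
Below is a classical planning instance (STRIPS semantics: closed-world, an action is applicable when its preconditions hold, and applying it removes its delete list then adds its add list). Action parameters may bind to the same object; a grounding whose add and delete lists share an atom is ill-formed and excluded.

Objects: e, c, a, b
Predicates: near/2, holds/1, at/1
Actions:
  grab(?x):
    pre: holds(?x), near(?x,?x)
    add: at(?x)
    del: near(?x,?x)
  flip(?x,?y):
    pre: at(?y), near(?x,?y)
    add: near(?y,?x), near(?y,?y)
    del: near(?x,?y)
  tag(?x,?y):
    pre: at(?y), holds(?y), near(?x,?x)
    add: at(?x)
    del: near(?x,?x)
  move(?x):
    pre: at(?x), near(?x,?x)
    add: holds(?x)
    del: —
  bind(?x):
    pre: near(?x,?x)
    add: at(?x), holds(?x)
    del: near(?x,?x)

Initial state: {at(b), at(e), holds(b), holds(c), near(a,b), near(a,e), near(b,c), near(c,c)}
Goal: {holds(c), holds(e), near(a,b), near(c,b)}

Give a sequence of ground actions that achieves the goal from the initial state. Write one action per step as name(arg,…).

1. grab(c)  →  {at(b), at(c), at(e), holds(b), holds(c), near(a,b), near(a,e), near(b,c)}
2. flip(a,e)  →  {at(b), at(c), at(e), holds(b), holds(c), near(a,b), near(b,c), near(e,a), near(e,e)}
3. flip(b,c)  →  {at(b), at(c), at(e), holds(b), holds(c), near(a,b), near(c,b), near(c,c), near(e,a), near(e,e)}
4. move(e)  →  {at(b), at(c), at(e), holds(b), holds(c), holds(e), near(a,b), near(c,b), near(c,c), near(e,a), near(e,e)}

grab(c); flip(a,e); flip(b,c); move(e)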